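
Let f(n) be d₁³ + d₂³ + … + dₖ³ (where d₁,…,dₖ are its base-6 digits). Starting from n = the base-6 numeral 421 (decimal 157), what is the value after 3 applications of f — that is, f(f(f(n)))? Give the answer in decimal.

28

157 = (4,2,1)_6 → 4³ + 2³ + 1³ = 64 + 8 + 1 = 73
73 = (2,0,1)_6 → 2³ + 0³ + 1³ = 8 + 0 + 1 = 9
9 = (1,3)_6 → 1³ + 3³ = 1 + 27 = 28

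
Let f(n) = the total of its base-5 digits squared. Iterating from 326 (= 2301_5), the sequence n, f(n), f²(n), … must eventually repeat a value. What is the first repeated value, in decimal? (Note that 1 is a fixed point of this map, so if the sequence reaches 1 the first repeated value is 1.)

326 = (2,3,0,1)_5 → 2² + 3² + 0² + 1² = 14
14 = (2,4)_5 → 2² + 4² = 20
20 = (4,0)_5 → 4² + 0² = 16
16 = (3,1)_5 → 3² + 1² = 10
10 = (2,0)_5 → 2² + 0² = 4
4 = (4)_5 → 4² = 16  — 16 already appeared earlier.

16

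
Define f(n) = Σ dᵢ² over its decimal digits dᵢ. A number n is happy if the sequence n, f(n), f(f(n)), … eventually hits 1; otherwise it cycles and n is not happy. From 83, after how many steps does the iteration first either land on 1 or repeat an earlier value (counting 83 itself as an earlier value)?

83 → 73
73 → 58
58 → 89
89 → 145
145 → 42
42 → 20
20 → 4
4 → 16
16 → 37
37 → 58  — 58 repeats.
That took 10 steps.

10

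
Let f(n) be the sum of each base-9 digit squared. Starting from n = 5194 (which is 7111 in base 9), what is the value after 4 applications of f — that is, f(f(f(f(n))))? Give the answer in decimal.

74

5194 = (7,1,1,1)_9 → 7² + 1² + 1² + 1² = 52
52 = (5,7)_9 → 5² + 7² = 74
74 = (8,2)_9 → 8² + 2² = 68
68 = (7,5)_9 → 7² + 5² = 74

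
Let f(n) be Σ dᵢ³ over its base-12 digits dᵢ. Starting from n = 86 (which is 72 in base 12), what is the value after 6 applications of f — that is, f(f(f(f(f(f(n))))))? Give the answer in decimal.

86 = (7,2)_12 → 7³ + 2³ = 351
351 = (2,5,3)_12 → 2³ + 5³ + 3³ = 160
160 = (1,1,4)_12 → 1³ + 1³ + 4³ = 66
66 = (5,6)_12 → 5³ + 6³ = 341
341 = (2,4,5)_12 → 2³ + 4³ + 5³ = 197
197 = (1,4,5)_12 → 1³ + 4³ + 5³ = 190

190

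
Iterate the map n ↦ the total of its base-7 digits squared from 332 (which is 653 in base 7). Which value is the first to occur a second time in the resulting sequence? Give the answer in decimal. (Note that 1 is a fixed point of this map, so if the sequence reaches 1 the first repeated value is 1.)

332 = (6,5,3)_7 → 6² + 5² + 3² = 70
70 = (1,3,0)_7 → 1² + 3² + 0² = 10
10 = (1,3)_7 → 1² + 3² = 10  — 10 already appeared earlier.

10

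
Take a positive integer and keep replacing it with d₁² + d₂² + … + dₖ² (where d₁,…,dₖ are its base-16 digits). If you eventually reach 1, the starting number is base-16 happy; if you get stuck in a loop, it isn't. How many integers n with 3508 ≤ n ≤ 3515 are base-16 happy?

3508: 3508 → 306 → 14 → 196 → 160 → 100 → 52 → 25 → 82 → 29 → 170 → 200 → 208 → 169 → 181 → 146 → 85 → 50 → 13 → 169  (repeats 169)
3509: 3509 → 315 → 131 → 73 → 97 → 37 → 29 → 170 → 200 → 208 → 169 → 181 → 146 → 85 → 50 → 13 → 169  (repeats 169)
3510: 3510 → 326 → 53 → 34 → 8 → 64 → 16 → 1  (reaches 1)
3511: 3511 → 339 → 35 → 13 → 169 → 181 → 146 → 85 → 50 → 13  (repeats 13)
3512: 3512 → 354 → 41 → 85 → 50 → 13 → 169 → 181 → 146 → 85  (repeats 85)
3513: 3513 → 371 → 59 → 130 → 68 → 32 → 4 → 16 → 1  (reaches 1)
3514: 3514 → 390 → 101 → 61 → 178 → 125 → 218 → 269 → 170 → 200 → 208 → 169 → 181 → 146 → 85 → 50 → 13 → 169  (repeats 169)
3515: 3515 → 411 → 203 → 265 → 82 → 29 → 170 → 200 → 208 → 169 → 181 → 146 → 85 → 50 → 13 → 169  (repeats 169)
base-16 happy: 3510, 3513

2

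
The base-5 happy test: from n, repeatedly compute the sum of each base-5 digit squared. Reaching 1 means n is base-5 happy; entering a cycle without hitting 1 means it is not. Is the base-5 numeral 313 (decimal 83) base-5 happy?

83 = (3,1,3)_5 → 3² + 1² + 3² = 9 + 1 + 9 = 19
19 = (3,4)_5 → 3² + 4² = 9 + 16 = 25
25 = (1,0,0)_5 → 1² + 0² + 0² = 1 + 0 + 0 = 1  — reached 1.

base-5 happy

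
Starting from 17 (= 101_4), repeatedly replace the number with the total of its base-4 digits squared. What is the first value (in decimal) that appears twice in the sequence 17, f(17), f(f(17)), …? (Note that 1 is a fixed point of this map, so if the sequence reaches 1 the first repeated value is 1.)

1

17 = (1,0,1)_4 → 1² + 0² + 1² = 2
2 = (2)_4 → 2² = 4
4 = (1,0)_4 → 1² + 0² = 1  — reached the fixed point 1.
1 → 1, so 1 is the first repeated value.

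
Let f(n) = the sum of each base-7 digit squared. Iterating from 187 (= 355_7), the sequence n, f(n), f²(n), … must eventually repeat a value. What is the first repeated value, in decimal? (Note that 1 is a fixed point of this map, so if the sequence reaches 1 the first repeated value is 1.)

17

187 = (3,5,5)_7 → 59
59 = (1,1,3)_7 → 11
11 = (1,4)_7 → 17
17 = (2,3)_7 → 13
13 = (1,6)_7 → 37
37 = (5,2)_7 → 29
29 = (4,1)_7 → 17  — 17 already appeared earlier.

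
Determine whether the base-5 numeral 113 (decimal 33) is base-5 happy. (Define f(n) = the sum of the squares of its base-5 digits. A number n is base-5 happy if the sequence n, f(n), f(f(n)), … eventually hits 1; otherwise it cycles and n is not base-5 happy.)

base-5 happy

33 = (1,1,3)_5 → 11
11 = (2,1)_5 → 5
5 = (1,0)_5 → 1  — reached 1.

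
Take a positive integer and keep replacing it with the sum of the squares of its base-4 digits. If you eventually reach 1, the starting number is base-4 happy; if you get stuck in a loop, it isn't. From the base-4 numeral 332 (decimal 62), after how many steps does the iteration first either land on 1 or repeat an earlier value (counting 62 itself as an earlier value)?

6

62 = (3,3,2)_4 → 3² + 3² + 2² = 22
22 = (1,1,2)_4 → 1² + 1² + 2² = 6
6 = (1,2)_4 → 1² + 2² = 5
5 = (1,1)_4 → 1² + 1² = 2
2 = (2)_4 → 2² = 4
4 = (1,0)_4 → 1² + 0² = 1  — reached 1.
That took 6 steps.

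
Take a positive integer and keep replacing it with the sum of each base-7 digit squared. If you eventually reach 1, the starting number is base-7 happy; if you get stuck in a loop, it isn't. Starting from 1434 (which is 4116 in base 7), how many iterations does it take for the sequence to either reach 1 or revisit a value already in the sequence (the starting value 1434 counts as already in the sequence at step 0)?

1434 = (4,1,1,6)_7 → 4² + 1² + 1² + 6² = 16 + 1 + 1 + 36 = 54
54 = (1,0,5)_7 → 1² + 0² + 5² = 1 + 0 + 25 = 26
26 = (3,5)_7 → 3² + 5² = 9 + 25 = 34
34 = (4,6)_7 → 4² + 6² = 16 + 36 = 52
52 = (1,0,3)_7 → 1² + 0² + 3² = 1 + 0 + 9 = 10
10 = (1,3)_7 → 1² + 3² = 1 + 9 = 10  — 10 repeats.
That took 6 steps.

6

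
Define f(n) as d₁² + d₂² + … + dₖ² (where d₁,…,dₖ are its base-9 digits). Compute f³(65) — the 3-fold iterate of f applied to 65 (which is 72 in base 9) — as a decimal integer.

65

65 = (7,2)_9 → 7² + 2² = 53
53 = (5,8)_9 → 5² + 8² = 89
89 = (1,0,8)_9 → 1² + 0² + 8² = 65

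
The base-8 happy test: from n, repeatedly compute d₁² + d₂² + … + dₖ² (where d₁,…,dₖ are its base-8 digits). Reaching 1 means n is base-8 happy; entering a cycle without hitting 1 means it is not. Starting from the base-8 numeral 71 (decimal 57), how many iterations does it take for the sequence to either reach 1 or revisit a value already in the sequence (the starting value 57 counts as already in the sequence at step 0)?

6

57 = (7,1)_8 → 7² + 1² = 50
50 = (6,2)_8 → 6² + 2² = 40
40 = (5,0)_8 → 5² + 0² = 25
25 = (3,1)_8 → 3² + 1² = 10
10 = (1,2)_8 → 1² + 2² = 5
5 = (5)_8 → 5² = 25  — 25 repeats.
That took 6 steps.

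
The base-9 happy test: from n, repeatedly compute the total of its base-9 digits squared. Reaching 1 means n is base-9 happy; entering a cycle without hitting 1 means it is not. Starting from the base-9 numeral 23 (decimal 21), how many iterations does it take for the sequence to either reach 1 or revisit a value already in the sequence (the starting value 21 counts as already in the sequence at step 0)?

6

21 = (2,3)_9 → 2² + 3² = 13
13 = (1,4)_9 → 1² + 4² = 17
17 = (1,8)_9 → 1² + 8² = 65
65 = (7,2)_9 → 7² + 2² = 53
53 = (5,8)_9 → 5² + 8² = 89
89 = (1,0,8)_9 → 1² + 0² + 8² = 65  — 65 repeats.
That took 6 steps.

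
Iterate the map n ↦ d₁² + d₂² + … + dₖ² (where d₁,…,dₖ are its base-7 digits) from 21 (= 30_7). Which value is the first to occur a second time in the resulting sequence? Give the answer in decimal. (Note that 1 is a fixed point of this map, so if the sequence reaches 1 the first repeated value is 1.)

21 = (3,0)_7 → 3² + 0² = 9
9 = (1,2)_7 → 1² + 2² = 5
5 = (5)_7 → 5² = 25
25 = (3,4)_7 → 3² + 4² = 25  — 25 already appeared earlier.

25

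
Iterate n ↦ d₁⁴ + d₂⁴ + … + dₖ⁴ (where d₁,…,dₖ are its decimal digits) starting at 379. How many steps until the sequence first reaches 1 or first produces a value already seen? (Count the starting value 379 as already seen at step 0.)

379 → 3⁴ + 7⁴ + 9⁴ = 81 + 2401 + 6561 = 9043
9043 → 9⁴ + 0⁴ + 4⁴ + 3⁴ = 6561 + 0 + 256 + 81 = 6898
6898 → 6⁴ + 8⁴ + 9⁴ + 8⁴ = 1296 + 4096 + 6561 + 4096 = 16049
16049 → 1⁴ + 6⁴ + 0⁴ + 4⁴ + 9⁴ = 1 + 1296 + 0 + 256 + 6561 = 8114
8114 → 8⁴ + 1⁴ + 1⁴ + 4⁴ = 4096 + 1 + 1 + 256 = 4354
4354 → 4⁴ + 3⁴ + 5⁴ + 4⁴ = 256 + 81 + 625 + 256 = 1218
1218 → 1⁴ + 2⁴ + 1⁴ + 8⁴ = 1 + 16 + 1 + 4096 = 4114
4114 → 4⁴ + 1⁴ + 1⁴ + 4⁴ = 256 + 1 + 1 + 256 = 514
514 → 5⁴ + 1⁴ + 4⁴ = 625 + 1 + 256 = 882
882 → 8⁴ + 8⁴ + 2⁴ = 4096 + 4096 + 16 = 8208
8208 → 8⁴ + 2⁴ + 0⁴ + 8⁴ = 4096 + 16 + 0 + 4096 = 8208  — 8208 repeats.
That took 11 steps.

11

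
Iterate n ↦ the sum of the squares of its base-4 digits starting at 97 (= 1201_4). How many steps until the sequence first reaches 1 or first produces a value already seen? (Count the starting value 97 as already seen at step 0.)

5

97 = (1,2,0,1)_4 → 1² + 2² + 0² + 1² = 6
6 = (1,2)_4 → 1² + 2² = 5
5 = (1,1)_4 → 1² + 1² = 2
2 = (2)_4 → 2² = 4
4 = (1,0)_4 → 1² + 0² = 1  — reached 1.
That took 5 steps.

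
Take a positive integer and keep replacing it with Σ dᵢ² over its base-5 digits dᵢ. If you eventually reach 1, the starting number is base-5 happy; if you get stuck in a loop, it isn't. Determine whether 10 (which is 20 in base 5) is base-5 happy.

not base-5 happy

10 = (2,0)_5 → 2² + 0² = 4 + 0 = 4
4 = (4)_5 → 4² = 16
16 = (3,1)_5 → 3² + 1² = 9 + 1 = 10  — 10 already seen; the sequence cycles without reaching 1.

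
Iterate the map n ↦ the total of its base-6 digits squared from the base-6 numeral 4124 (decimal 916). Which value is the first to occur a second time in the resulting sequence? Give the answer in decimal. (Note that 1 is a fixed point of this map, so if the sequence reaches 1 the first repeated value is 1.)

916 = (4,1,2,4)_6 → 4² + 1² + 2² + 4² = 16 + 1 + 4 + 16 = 37
37 = (1,0,1)_6 → 1² + 0² + 1² = 1 + 0 + 1 = 2
2 = (2)_6 → 2² = 4
4 = (4)_6 → 4² = 16
16 = (2,4)_6 → 2² + 4² = 4 + 16 = 20
20 = (3,2)_6 → 3² + 2² = 9 + 4 = 13
13 = (2,1)_6 → 2² + 1² = 4 + 1 = 5
5 = (5)_6 → 5² = 25
25 = (4,1)_6 → 4² + 1² = 16 + 1 = 17
17 = (2,5)_6 → 2² + 5² = 4 + 25 = 29
29 = (4,5)_6 → 4² + 5² = 16 + 25 = 41
41 = (1,0,5)_6 → 1² + 0² + 5² = 1 + 0 + 25 = 26
26 = (4,2)_6 → 4² + 2² = 16 + 4 = 20  — 20 already appeared earlier.

20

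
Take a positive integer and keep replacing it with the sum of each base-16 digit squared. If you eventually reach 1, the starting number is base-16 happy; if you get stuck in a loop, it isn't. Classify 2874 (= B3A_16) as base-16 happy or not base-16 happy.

2874 = (11,3,10)_16 → 11² + 3² + 10² = 230
230 = (14,6)_16 → 14² + 6² = 232
232 = (14,8)_16 → 14² + 8² = 260
260 = (1,0,4)_16 → 1² + 0² + 4² = 17
17 = (1,1)_16 → 1² + 1² = 2
2 = (2)_16 → 2² = 4
4 = (4)_16 → 4² = 16
16 = (1,0)_16 → 1² + 0² = 1  — reached 1.

base-16 happy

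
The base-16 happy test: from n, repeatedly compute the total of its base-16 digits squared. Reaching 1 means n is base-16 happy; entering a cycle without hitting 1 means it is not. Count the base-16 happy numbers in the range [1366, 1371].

2

1366: 1366 → 86 → 61 → 178 → 125 → 218 → 269 → 170 → 200 → 208 → 169 → 181 → 146 → 85 → 50 → 13 → 169  — not base-16 happy
1367: 1367 → 99 → 45 → 173 → 269 → 170 → 200 → 208 → 169 → 181 → 146 → 85 → 50 → 13 → 169  — not base-16 happy
1368: 1368 → 114 → 53 → 34 → 8 → 64 → 16 → 1  — base-16 happy
1369: 1369 → 131 → 73 → 97 → 37 → 29 → 170 → 200 → 208 → 169 → 181 → 146 → 85 → 50 → 13 → 169  — not base-16 happy
1370: 1370 → 150 → 117 → 74 → 116 → 65 → 17 → 2 → 4 → 16 → 1  — base-16 happy
1371: 1371 → 171 → 221 → 338 → 30 → 197 → 169 → 181 → 146 → 85 → 50 → 13 → 169  — not base-16 happy
base-16 happy: 1368, 1370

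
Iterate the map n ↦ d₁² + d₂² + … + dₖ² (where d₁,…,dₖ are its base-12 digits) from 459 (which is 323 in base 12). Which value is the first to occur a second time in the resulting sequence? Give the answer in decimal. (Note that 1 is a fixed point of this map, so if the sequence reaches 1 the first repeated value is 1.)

459 = (3,2,3)_12 → 22
22 = (1,10)_12 → 101
101 = (8,5)_12 → 89
89 = (7,5)_12 → 74
74 = (6,2)_12 → 40
40 = (3,4)_12 → 25
25 = (2,1)_12 → 5
5 = (5)_12 → 25  — 25 already appeared earlier.

25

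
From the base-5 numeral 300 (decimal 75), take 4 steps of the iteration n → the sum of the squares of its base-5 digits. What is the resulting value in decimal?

75 = (3,0,0)_5 → 3² + 0² + 0² = 9
9 = (1,4)_5 → 1² + 4² = 17
17 = (3,2)_5 → 3² + 2² = 13
13 = (2,3)_5 → 2² + 3² = 13

13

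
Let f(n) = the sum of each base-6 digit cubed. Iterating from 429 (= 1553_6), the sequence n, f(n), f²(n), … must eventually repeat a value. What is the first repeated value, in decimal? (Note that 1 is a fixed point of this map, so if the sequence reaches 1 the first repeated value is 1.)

429 = (1,5,5,3)_6 → 1³ + 5³ + 5³ + 3³ = 278
278 = (1,1,4,2)_6 → 1³ + 1³ + 4³ + 2³ = 74
74 = (2,0,2)_6 → 2³ + 0³ + 2³ = 16
16 = (2,4)_6 → 2³ + 4³ = 72
72 = (2,0,0)_6 → 2³ + 0³ + 0³ = 8
8 = (1,2)_6 → 1³ + 2³ = 9
9 = (1,3)_6 → 1³ + 3³ = 28
28 = (4,4)_6 → 4³ + 4³ = 128
128 = (3,3,2)_6 → 3³ + 3³ + 2³ = 62
62 = (1,4,2)_6 → 1³ + 4³ + 2³ = 73
73 = (2,0,1)_6 → 2³ + 0³ + 1³ = 9  — 9 already appeared earlier.

9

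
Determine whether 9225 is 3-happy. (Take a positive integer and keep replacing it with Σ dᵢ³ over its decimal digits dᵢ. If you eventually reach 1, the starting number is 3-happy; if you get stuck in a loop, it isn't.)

not 3-happy

9225 → 9³ + 2³ + 2³ + 5³ = 729 + 8 + 8 + 125 = 870
870 → 8³ + 7³ + 0³ = 512 + 343 + 0 = 855
855 → 8³ + 5³ + 5³ = 512 + 125 + 125 = 762
762 → 7³ + 6³ + 2³ = 343 + 216 + 8 = 567
567 → 5³ + 6³ + 7³ = 125 + 216 + 343 = 684
684 → 6³ + 8³ + 4³ = 216 + 512 + 64 = 792
792 → 7³ + 9³ + 2³ = 343 + 729 + 8 = 1080
1080 → 1³ + 0³ + 8³ + 0³ = 1 + 0 + 512 + 0 = 513
513 → 5³ + 1³ + 3³ = 125 + 1 + 27 = 153
153 → 1³ + 5³ + 3³ = 1 + 125 + 27 = 153  — 153 already seen; the sequence cycles without reaching 1.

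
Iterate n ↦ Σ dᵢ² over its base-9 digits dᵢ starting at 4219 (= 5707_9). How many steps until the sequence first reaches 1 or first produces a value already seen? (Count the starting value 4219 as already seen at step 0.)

5

4219 = (5,7,0,7)_9 → 5² + 7² + 0² + 7² = 123
123 = (1,4,6)_9 → 1² + 4² + 6² = 53
53 = (5,8)_9 → 5² + 8² = 89
89 = (1,0,8)_9 → 1² + 0² + 8² = 65
65 = (7,2)_9 → 7² + 2² = 53  — 53 repeats.
That took 5 steps.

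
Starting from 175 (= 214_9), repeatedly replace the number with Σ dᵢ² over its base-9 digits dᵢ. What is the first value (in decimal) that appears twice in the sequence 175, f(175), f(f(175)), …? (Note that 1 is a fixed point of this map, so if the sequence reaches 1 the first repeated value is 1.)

175 = (2,1,4)_9 → 2² + 1² + 4² = 21
21 = (2,3)_9 → 2² + 3² = 13
13 = (1,4)_9 → 1² + 4² = 17
17 = (1,8)_9 → 1² + 8² = 65
65 = (7,2)_9 → 7² + 2² = 53
53 = (5,8)_9 → 5² + 8² = 89
89 = (1,0,8)_9 → 1² + 0² + 8² = 65  — 65 already appeared earlier.

65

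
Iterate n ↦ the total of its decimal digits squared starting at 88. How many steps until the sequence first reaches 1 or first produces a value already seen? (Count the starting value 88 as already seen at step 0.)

88 → 8² + 8² = 64 + 64 = 128
128 → 1² + 2² + 8² = 1 + 4 + 64 = 69
69 → 6² + 9² = 36 + 81 = 117
117 → 1² + 1² + 7² = 1 + 1 + 49 = 51
51 → 5² + 1² = 25 + 1 = 26
26 → 2² + 6² = 4 + 36 = 40
40 → 4² + 0² = 16 + 0 = 16
16 → 1² + 6² = 1 + 36 = 37
37 → 3² + 7² = 9 + 49 = 58
58 → 5² + 8² = 25 + 64 = 89
89 → 8² + 9² = 64 + 81 = 145
145 → 1² + 4² + 5² = 1 + 16 + 25 = 42
42 → 4² + 2² = 16 + 4 = 20
20 → 2² + 0² = 4 + 0 = 4
4 → 4² = 16  — 16 repeats.
That took 15 steps.

15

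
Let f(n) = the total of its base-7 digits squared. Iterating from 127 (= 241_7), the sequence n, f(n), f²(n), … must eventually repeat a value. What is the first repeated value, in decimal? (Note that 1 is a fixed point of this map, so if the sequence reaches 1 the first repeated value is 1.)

25

127 = (2,4,1)_7 → 2² + 4² + 1² = 21
21 = (3,0)_7 → 3² + 0² = 9
9 = (1,2)_7 → 1² + 2² = 5
5 = (5)_7 → 5² = 25
25 = (3,4)_7 → 3² + 4² = 25  — 25 already appeared earlier.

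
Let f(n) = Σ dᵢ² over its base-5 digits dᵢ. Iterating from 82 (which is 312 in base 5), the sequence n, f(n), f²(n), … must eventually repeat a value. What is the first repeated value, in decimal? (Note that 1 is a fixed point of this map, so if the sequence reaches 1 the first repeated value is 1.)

82 = (3,1,2)_5 → 14
14 = (2,4)_5 → 20
20 = (4,0)_5 → 16
16 = (3,1)_5 → 10
10 = (2,0)_5 → 4
4 = (4)_5 → 16  — 16 already appeared earlier.

16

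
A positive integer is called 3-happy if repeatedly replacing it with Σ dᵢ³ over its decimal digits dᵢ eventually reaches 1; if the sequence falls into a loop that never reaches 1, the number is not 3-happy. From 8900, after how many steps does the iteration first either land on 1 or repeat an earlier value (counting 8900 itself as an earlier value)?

4

8900 → 8³ + 9³ + 0³ + 0³ = 1241
1241 → 1³ + 2³ + 4³ + 1³ = 74
74 → 7³ + 4³ = 407
407 → 4³ + 0³ + 7³ = 407  — 407 repeats.
That took 4 steps.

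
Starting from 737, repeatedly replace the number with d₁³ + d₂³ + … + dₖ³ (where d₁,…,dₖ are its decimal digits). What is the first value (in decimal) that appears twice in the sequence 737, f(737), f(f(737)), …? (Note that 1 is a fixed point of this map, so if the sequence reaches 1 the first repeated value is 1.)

737 → 7³ + 3³ + 7³ = 343 + 27 + 343 = 713
713 → 7³ + 1³ + 3³ = 343 + 1 + 27 = 371
371 → 3³ + 7³ + 1³ = 27 + 343 + 1 = 371  — 371 already appeared earlier.

371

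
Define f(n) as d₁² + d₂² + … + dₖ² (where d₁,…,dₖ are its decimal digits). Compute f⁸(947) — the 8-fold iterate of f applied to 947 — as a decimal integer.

947 → 9² + 4² + 7² = 81 + 16 + 49 = 146
146 → 1² + 4² + 6² = 1 + 16 + 36 = 53
53 → 5² + 3² = 25 + 9 = 34
34 → 3² + 4² = 9 + 16 = 25
25 → 2² + 5² = 4 + 25 = 29
29 → 2² + 9² = 4 + 81 = 85
85 → 8² + 5² = 64 + 25 = 89
89 → 8² + 9² = 64 + 81 = 145

145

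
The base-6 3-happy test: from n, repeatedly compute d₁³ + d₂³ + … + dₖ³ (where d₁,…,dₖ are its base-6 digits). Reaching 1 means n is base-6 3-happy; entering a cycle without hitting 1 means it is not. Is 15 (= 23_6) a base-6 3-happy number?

15 = (2,3)_6 → 35
35 = (5,5)_6 → 250
250 = (1,0,5,4)_6 → 190
190 = (5,1,4)_6 → 190  — 190 already seen; the sequence cycles without reaching 1.

not base-6 3-happy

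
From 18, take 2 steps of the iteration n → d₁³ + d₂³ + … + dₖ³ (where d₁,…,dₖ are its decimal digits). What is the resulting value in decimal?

153

18 → 1³ + 8³ = 1 + 512 = 513
513 → 5³ + 1³ + 3³ = 125 + 1 + 27 = 153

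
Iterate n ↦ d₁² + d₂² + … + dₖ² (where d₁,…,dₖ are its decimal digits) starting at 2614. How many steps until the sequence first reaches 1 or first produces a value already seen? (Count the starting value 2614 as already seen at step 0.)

2614 → 2² + 6² + 1² + 4² = 57
57 → 5² + 7² = 74
74 → 7² + 4² = 65
65 → 6² + 5² = 61
61 → 6² + 1² = 37
37 → 3² + 7² = 58
58 → 5² + 8² = 89
89 → 8² + 9² = 145
145 → 1² + 4² + 5² = 42
42 → 4² + 2² = 20
20 → 2² + 0² = 4
4 → 4² = 16
16 → 1² + 6² = 37  — 37 repeats.
That took 13 steps.

13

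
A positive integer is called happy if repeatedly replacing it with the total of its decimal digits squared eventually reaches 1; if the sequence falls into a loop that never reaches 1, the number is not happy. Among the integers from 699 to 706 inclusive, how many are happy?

1

699: 699 → 198 → 146 → 53 → 34 → 25 → 29 → 85 → 89 → 145 → 42 → 20 → 4 → 16 → 37 → 58 → 89  (repeats 89)
700: 700 → 49 → 97 → 130 → 10 → 1  (reaches 1)
701: 701 → 50 → 25 → 29 → 85 → 89 → 145 → 42 → 20 → 4 → 16 → 37 → 58 → 89  (repeats 89)
702: 702 → 53 → 34 → 25 → 29 → 85 → 89 → 145 → 42 → 20 → 4 → 16 → 37 → 58 → 89  (repeats 89)
703: 703 → 58 → 89 → 145 → 42 → 20 → 4 → 16 → 37 → 58  (repeats 58)
704: 704 → 65 → 61 → 37 → 58 → 89 → 145 → 42 → 20 → 4 → 16 → 37  (repeats 37)
705: 705 → 74 → 65 → 61 → 37 → 58 → 89 → 145 → 42 → 20 → 4 → 16 → 37  (repeats 37)
706: 706 → 85 → 89 → 145 → 42 → 20 → 4 → 16 → 37 → 58 → 89  (repeats 89)
happy: 700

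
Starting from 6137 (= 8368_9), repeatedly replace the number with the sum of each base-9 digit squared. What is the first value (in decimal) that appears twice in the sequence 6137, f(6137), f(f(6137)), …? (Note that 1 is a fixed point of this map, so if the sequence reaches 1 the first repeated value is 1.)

6137 = (8,3,6,8)_9 → 8² + 3² + 6² + 8² = 173
173 = (2,1,2)_9 → 2² + 1² + 2² = 9
9 = (1,0)_9 → 1² + 0² = 1  — reached the fixed point 1.
1 → 1, so 1 is the first repeated value.

1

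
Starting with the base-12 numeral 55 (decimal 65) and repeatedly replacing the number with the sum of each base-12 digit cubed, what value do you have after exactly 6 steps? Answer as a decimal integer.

65 = (5,5)_12 → 5³ + 5³ = 125 + 125 = 250
250 = (1,8,10)_12 → 1³ + 8³ + 10³ = 1 + 512 + 1000 = 1513
1513 = (10,6,1)_12 → 10³ + 6³ + 1³ = 1000 + 216 + 1 = 1217
1217 = (8,5,5)_12 → 8³ + 5³ + 5³ = 512 + 125 + 125 = 762
762 = (5,3,6)_12 → 5³ + 3³ + 6³ = 125 + 27 + 216 = 368
368 = (2,6,8)_12 → 2³ + 6³ + 8³ = 8 + 216 + 512 = 736

736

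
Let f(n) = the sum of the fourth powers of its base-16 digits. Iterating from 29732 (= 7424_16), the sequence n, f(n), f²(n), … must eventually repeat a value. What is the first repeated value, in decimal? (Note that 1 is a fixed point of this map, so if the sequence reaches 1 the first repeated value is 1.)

6914

29732 = (7,4,2,4)_16 → 7⁴ + 4⁴ + 2⁴ + 4⁴ = 2929
2929 = (11,7,1)_16 → 11⁴ + 7⁴ + 1⁴ = 17043
17043 = (4,2,9,3)_16 → 4⁴ + 2⁴ + 9⁴ + 3⁴ = 6914
6914 = (1,11,0,2)_16 → 1⁴ + 11⁴ + 0⁴ + 2⁴ = 14658
14658 = (3,9,4,2)_16 → 3⁴ + 9⁴ + 4⁴ + 2⁴ = 6914  — 6914 already appeared earlier.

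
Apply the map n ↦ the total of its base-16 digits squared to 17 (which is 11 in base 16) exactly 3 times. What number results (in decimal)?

17 = (1,1)_16 → 1² + 1² = 1 + 1 = 2
2 = (2)_16 → 2² = 4
4 = (4)_16 → 4² = 16

16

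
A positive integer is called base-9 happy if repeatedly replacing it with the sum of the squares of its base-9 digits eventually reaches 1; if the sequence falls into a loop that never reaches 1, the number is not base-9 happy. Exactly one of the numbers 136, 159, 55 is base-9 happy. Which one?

136: 136 → 38 → 20 → 8 → 64 → 50 → 50  — repeats 50 (not base-9 happy)
159: 159 → 101 → 9 → 1  — reaches 1 (base-9 happy)
55: 55 → 37 → 17 → 65 → 53 → 89 → 65  — repeats 65 (not base-9 happy)

159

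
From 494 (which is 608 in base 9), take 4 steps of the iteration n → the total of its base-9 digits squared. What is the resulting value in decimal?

494 = (6,0,8)_9 → 6² + 0² + 8² = 36 + 0 + 64 = 100
100 = (1,2,1)_9 → 1² + 2² + 1² = 1 + 4 + 1 = 6
6 = (6)_9 → 6² = 36
36 = (4,0)_9 → 4² + 0² = 16 + 0 = 16

16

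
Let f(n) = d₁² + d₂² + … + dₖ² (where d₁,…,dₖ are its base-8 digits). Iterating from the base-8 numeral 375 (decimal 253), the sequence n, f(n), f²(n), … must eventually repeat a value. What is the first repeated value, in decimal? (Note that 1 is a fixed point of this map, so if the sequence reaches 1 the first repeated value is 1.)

26

253 = (3,7,5)_8 → 3² + 7² + 5² = 83
83 = (1,2,3)_8 → 1² + 2² + 3² = 14
14 = (1,6)_8 → 1² + 6² = 37
37 = (4,5)_8 → 4² + 5² = 41
41 = (5,1)_8 → 5² + 1² = 26
26 = (3,2)_8 → 3² + 2² = 13
13 = (1,5)_8 → 1² + 5² = 26  — 26 already appeared earlier.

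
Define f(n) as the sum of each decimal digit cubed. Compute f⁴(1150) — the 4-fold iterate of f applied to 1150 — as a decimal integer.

217

1150 → 1³ + 1³ + 5³ + 0³ = 1 + 1 + 125 + 0 = 127
127 → 1³ + 2³ + 7³ = 1 + 8 + 343 = 352
352 → 3³ + 5³ + 2³ = 27 + 125 + 8 = 160
160 → 1³ + 6³ + 0³ = 1 + 216 + 0 = 217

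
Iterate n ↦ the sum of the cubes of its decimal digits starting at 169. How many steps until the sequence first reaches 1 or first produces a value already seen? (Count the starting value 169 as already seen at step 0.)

5

169 → 946
946 → 1009
1009 → 730
730 → 370
370 → 370  — 370 repeats.
That took 5 steps.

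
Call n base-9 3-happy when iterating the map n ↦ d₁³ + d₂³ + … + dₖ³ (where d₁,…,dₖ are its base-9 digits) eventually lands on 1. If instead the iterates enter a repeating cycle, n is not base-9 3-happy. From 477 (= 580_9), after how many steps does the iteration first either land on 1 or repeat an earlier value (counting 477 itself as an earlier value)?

11

477 = (5,8,0)_9 → 5³ + 8³ + 0³ = 125 + 512 + 0 = 637
637 = (7,7,7)_9 → 7³ + 7³ + 7³ = 343 + 343 + 343 = 1029
1029 = (1,3,6,3)_9 → 1³ + 3³ + 6³ + 3³ = 1 + 27 + 216 + 27 = 271
271 = (3,3,1)_9 → 3³ + 3³ + 1³ = 27 + 27 + 1 = 55
55 = (6,1)_9 → 6³ + 1³ = 216 + 1 = 217
217 = (2,6,1)_9 → 2³ + 6³ + 1³ = 8 + 216 + 1 = 225
225 = (2,7,0)_9 → 2³ + 7³ + 0³ = 8 + 343 + 0 = 351
351 = (4,3,0)_9 → 4³ + 3³ + 0³ = 64 + 27 + 0 = 91
91 = (1,1,1)_9 → 1³ + 1³ + 1³ = 1 + 1 + 1 = 3
3 = (3)_9 → 3³ = 27
27 = (3,0)_9 → 3³ + 0³ = 27 + 0 = 27  — 27 repeats.
That took 11 steps.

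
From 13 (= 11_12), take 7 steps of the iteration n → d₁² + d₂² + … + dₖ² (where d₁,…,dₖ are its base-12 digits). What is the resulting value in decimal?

64

13 = (1,1)_12 → 2
2 = (2)_12 → 4
4 = (4)_12 → 16
16 = (1,4)_12 → 17
17 = (1,5)_12 → 26
26 = (2,2)_12 → 8
8 = (8)_12 → 64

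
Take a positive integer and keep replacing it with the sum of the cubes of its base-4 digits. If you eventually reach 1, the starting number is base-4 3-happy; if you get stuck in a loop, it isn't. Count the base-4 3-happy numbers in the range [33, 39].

2

33: 33 → 9 → 9  (repeats 9)
34: 34 → 16 → 1  (reaches 1)
35: 35 → 35  (repeats 35)
36: 36 → 9 → 9  (repeats 9)
37: 37 → 10 → 16 → 1  (reaches 1)
38: 38 → 17 → 2 → 8 → 8  (repeats 8)
39: 39 → 36 → 9 → 9  (repeats 9)
base-4 3-happy: 34, 37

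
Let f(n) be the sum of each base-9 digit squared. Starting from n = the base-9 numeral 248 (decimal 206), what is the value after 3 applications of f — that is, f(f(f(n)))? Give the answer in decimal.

2

206 = (2,4,8)_9 → 2² + 4² + 8² = 84
84 = (1,0,3)_9 → 1² + 0² + 3² = 10
10 = (1,1)_9 → 1² + 1² = 2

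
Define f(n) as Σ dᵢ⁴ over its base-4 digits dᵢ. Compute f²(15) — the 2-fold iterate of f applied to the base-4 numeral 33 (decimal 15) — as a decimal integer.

48

15 = (3,3)_4 → 3⁴ + 3⁴ = 162
162 = (2,2,0,2)_4 → 2⁴ + 2⁴ + 0⁴ + 2⁴ = 48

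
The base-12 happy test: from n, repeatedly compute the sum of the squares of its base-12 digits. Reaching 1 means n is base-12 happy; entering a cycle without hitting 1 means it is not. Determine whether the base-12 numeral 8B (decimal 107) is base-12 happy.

107 = (8,11)_12 → 185
185 = (1,3,5)_12 → 35
35 = (2,11)_12 → 125
125 = (10,5)_12 → 125  — 125 already seen; the sequence cycles without reaching 1.

not base-12 happy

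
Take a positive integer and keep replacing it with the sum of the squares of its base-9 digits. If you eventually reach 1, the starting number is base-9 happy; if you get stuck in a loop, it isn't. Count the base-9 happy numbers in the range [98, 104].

98: 98 → 66 → 58 → 52 → 74 → 68 → 74  (repeats 74)
99: 99 → 5 → 25 → 53 → 89 → 65 → 53  (repeats 53)
100: 100 → 6 → 36 → 16 → 50 → 50  (repeats 50)
101: 101 → 9 → 1  (reaches 1)
102: 102 → 14 → 26 → 68 → 74 → 68  (repeats 68)
103: 103 → 21 → 13 → 17 → 65 → 53 → 89 → 65  (repeats 65)
104: 104 → 30 → 18 → 4 → 16 → 50 → 50  (repeats 50)
base-9 happy: 101

1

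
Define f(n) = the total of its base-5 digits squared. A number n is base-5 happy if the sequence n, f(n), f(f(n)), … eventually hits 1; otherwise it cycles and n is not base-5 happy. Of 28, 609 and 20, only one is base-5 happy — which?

609

28: 28 → 10 → 4 → 16 → 10  — repeats 10 (not base-5 happy)
609: 609 → 49 → 33 → 11 → 5 → 1  — reaches 1 (base-5 happy)
20: 20 → 16 → 10 → 4 → 16  — repeats 16 (not base-5 happy)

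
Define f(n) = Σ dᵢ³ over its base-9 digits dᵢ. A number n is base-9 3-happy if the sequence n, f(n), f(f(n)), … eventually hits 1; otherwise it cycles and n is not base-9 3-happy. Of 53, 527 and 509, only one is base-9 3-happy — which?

527

53: 53 → 637 → 1029 → 271 → 55 → 217 → 225 → 351 → 91 → 3 → 27 → 27  — repeats 27 (not base-9 3-happy)
527: 527 → 405 → 125 → 577 → 345 → 99 → 9 → 1  — reaches 1 (base-9 3-happy)
509: 509 → 349 → 415 → 127 → 127  — repeats 127 (not base-9 3-happy)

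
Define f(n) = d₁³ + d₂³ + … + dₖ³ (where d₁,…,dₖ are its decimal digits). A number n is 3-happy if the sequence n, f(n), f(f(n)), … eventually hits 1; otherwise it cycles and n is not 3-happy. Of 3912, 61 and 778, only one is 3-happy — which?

778

3912: 3912 → 765 → 684 → 792 → 1080 → 513 → 153 → 153  — repeats 153 (not 3-happy)
61: 61 → 217 → 352 → 160 → 217  — repeats 217 (not 3-happy)
778: 778 → 1198 → 1243 → 100 → 1  — reaches 1 (3-happy)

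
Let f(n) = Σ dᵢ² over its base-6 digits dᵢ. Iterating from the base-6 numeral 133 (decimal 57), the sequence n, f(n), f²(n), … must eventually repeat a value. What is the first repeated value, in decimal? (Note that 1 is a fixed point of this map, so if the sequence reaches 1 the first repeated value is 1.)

17

57 = (1,3,3)_6 → 19
19 = (3,1)_6 → 10
10 = (1,4)_6 → 17
17 = (2,5)_6 → 29
29 = (4,5)_6 → 41
41 = (1,0,5)_6 → 26
26 = (4,2)_6 → 20
20 = (3,2)_6 → 13
13 = (2,1)_6 → 5
5 = (5)_6 → 25
25 = (4,1)_6 → 17  — 17 already appeared earlier.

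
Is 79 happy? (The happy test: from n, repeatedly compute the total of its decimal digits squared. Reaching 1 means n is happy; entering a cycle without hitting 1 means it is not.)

happy

79 → 7² + 9² = 49 + 81 = 130
130 → 1² + 3² + 0² = 1 + 9 + 0 = 10
10 → 1² + 0² = 1 + 0 = 1  — reached 1.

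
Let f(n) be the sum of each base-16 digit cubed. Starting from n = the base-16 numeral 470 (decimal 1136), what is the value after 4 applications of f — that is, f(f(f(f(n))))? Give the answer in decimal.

1136 = (4,7,0)_16 → 4³ + 7³ + 0³ = 64 + 343 + 0 = 407
407 = (1,9,7)_16 → 1³ + 9³ + 7³ = 1 + 729 + 343 = 1073
1073 = (4,3,1)_16 → 4³ + 3³ + 1³ = 64 + 27 + 1 = 92
92 = (5,12)_16 → 5³ + 12³ = 125 + 1728 = 1853

1853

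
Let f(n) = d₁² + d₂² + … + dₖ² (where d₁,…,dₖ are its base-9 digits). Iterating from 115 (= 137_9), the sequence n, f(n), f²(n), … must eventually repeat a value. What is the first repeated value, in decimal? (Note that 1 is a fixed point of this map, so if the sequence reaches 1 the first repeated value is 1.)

115 = (1,3,7)_9 → 1² + 3² + 7² = 1 + 9 + 49 = 59
59 = (6,5)_9 → 6² + 5² = 36 + 25 = 61
61 = (6,7)_9 → 6² + 7² = 36 + 49 = 85
85 = (1,0,4)_9 → 1² + 0² + 4² = 1 + 0 + 16 = 17
17 = (1,8)_9 → 1² + 8² = 1 + 64 = 65
65 = (7,2)_9 → 7² + 2² = 49 + 4 = 53
53 = (5,8)_9 → 5² + 8² = 25 + 64 = 89
89 = (1,0,8)_9 → 1² + 0² + 8² = 1 + 0 + 64 = 65  — 65 already appeared earlier.

65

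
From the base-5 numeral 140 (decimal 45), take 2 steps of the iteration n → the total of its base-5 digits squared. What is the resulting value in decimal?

13

45 = (1,4,0)_5 → 1² + 4² + 0² = 1 + 16 + 0 = 17
17 = (3,2)_5 → 3² + 2² = 9 + 4 = 13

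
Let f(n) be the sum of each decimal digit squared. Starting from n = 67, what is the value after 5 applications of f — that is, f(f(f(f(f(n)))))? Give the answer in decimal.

20

67 → 6² + 7² = 85
85 → 8² + 5² = 89
89 → 8² + 9² = 145
145 → 1² + 4² + 5² = 42
42 → 4² + 2² = 20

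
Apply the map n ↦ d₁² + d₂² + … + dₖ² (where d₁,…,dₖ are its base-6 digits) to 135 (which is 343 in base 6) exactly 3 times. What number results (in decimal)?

26

135 = (3,4,3)_6 → 3² + 4² + 3² = 9 + 16 + 9 = 34
34 = (5,4)_6 → 5² + 4² = 25 + 16 = 41
41 = (1,0,5)_6 → 1² + 0² + 5² = 1 + 0 + 25 = 26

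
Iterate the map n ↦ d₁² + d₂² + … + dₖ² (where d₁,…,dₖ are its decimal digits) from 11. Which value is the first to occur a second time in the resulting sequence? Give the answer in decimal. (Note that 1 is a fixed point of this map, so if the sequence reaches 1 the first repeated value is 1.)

11 → 1² + 1² = 2
2 → 2² = 4
4 → 4² = 16
16 → 1² + 6² = 37
37 → 3² + 7² = 58
58 → 5² + 8² = 89
89 → 8² + 9² = 145
145 → 1² + 4² + 5² = 42
42 → 4² + 2² = 20
20 → 2² + 0² = 4  — 4 already appeared earlier.

4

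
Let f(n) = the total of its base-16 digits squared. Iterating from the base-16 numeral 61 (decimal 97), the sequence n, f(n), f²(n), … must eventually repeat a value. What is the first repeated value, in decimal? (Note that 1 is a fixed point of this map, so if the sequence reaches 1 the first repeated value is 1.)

169

97 = (6,1)_16 → 6² + 1² = 36 + 1 = 37
37 = (2,5)_16 → 2² + 5² = 4 + 25 = 29
29 = (1,13)_16 → 1² + 13² = 1 + 169 = 170
170 = (10,10)_16 → 10² + 10² = 100 + 100 = 200
200 = (12,8)_16 → 12² + 8² = 144 + 64 = 208
208 = (13,0)_16 → 13² + 0² = 169 + 0 = 169
169 = (10,9)_16 → 10² + 9² = 100 + 81 = 181
181 = (11,5)_16 → 11² + 5² = 121 + 25 = 146
146 = (9,2)_16 → 9² + 2² = 81 + 4 = 85
85 = (5,5)_16 → 5² + 5² = 25 + 25 = 50
50 = (3,2)_16 → 3² + 2² = 9 + 4 = 13
13 = (13)_16 → 13² = 169  — 169 already appeared earlier.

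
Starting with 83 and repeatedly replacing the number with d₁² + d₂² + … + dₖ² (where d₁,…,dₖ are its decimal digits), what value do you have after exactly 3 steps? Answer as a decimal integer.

83 → 8² + 3² = 73
73 → 7² + 3² = 58
58 → 5² + 8² = 89

89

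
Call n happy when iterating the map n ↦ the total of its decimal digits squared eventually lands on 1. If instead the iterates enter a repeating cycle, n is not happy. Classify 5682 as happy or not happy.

happy

5682 → 5² + 6² + 8² + 2² = 25 + 36 + 64 + 4 = 129
129 → 1² + 2² + 9² = 1 + 4 + 81 = 86
86 → 8² + 6² = 64 + 36 = 100
100 → 1² + 0² + 0² = 1 + 0 + 0 = 1  — reached 1.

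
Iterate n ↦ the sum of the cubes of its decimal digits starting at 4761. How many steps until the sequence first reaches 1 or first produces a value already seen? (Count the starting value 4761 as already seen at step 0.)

11

4761 → 4³ + 7³ + 6³ + 1³ = 624
624 → 6³ + 2³ + 4³ = 288
288 → 2³ + 8³ + 8³ = 1032
1032 → 1³ + 0³ + 3³ + 2³ = 36
36 → 3³ + 6³ = 243
243 → 2³ + 4³ + 3³ = 99
99 → 9³ + 9³ = 1458
1458 → 1³ + 4³ + 5³ + 8³ = 702
702 → 7³ + 0³ + 2³ = 351
351 → 3³ + 5³ + 1³ = 153
153 → 1³ + 5³ + 3³ = 153  — 153 repeats.
That took 11 steps.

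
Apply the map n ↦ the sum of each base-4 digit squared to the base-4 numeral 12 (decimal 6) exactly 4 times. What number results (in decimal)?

1

6 = (1,2)_4 → 1² + 2² = 5
5 = (1,1)_4 → 1² + 1² = 2
2 = (2)_4 → 2² = 4
4 = (1,0)_4 → 1² + 0² = 1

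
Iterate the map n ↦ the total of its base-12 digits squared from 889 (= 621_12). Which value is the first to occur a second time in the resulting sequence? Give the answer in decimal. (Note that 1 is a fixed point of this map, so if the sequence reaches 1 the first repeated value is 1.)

41

889 = (6,2,1)_12 → 6² + 2² + 1² = 41
41 = (3,5)_12 → 3² + 5² = 34
34 = (2,10)_12 → 2² + 10² = 104
104 = (8,8)_12 → 8² + 8² = 128
128 = (10,8)_12 → 10² + 8² = 164
164 = (1,1,8)_12 → 1² + 1² + 8² = 66
66 = (5,6)_12 → 5² + 6² = 61
61 = (5,1)_12 → 5² + 1² = 26
26 = (2,2)_12 → 2² + 2² = 8
8 = (8)_12 → 8² = 64
64 = (5,4)_12 → 5² + 4² = 41  — 41 already appeared earlier.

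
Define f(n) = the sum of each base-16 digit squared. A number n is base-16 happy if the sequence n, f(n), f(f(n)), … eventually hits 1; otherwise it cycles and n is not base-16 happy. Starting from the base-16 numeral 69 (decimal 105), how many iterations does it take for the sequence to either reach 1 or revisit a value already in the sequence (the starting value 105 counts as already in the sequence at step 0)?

105 = (6,9)_16 → 6² + 9² = 117
117 = (7,5)_16 → 7² + 5² = 74
74 = (4,10)_16 → 4² + 10² = 116
116 = (7,4)_16 → 7² + 4² = 65
65 = (4,1)_16 → 4² + 1² = 17
17 = (1,1)_16 → 1² + 1² = 2
2 = (2)_16 → 2² = 4
4 = (4)_16 → 4² = 16
16 = (1,0)_16 → 1² + 0² = 1  — reached 1.
That took 9 steps.

9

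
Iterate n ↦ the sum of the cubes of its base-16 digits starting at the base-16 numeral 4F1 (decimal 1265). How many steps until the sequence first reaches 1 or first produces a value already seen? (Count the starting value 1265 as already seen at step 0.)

11

1265 = (4,15,1)_16 → 4³ + 15³ + 1³ = 64 + 3375 + 1 = 3440
3440 = (13,7,0)_16 → 13³ + 7³ + 0³ = 2197 + 343 + 0 = 2540
2540 = (9,14,12)_16 → 9³ + 14³ + 12³ = 729 + 2744 + 1728 = 5201
5201 = (1,4,5,1)_16 → 1³ + 4³ + 5³ + 1³ = 1 + 64 + 125 + 1 = 191
191 = (11,15)_16 → 11³ + 15³ = 1331 + 3375 = 4706
4706 = (1,2,6,2)_16 → 1³ + 2³ + 6³ + 2³ = 1 + 8 + 216 + 8 = 233
233 = (14,9)_16 → 14³ + 9³ = 2744 + 729 = 3473
3473 = (13,9,1)_16 → 13³ + 9³ + 1³ = 2197 + 729 + 1 = 2927
2927 = (11,6,15)_16 → 11³ + 6³ + 15³ = 1331 + 216 + 3375 = 4922
4922 = (1,3,3,10)_16 → 1³ + 3³ + 3³ + 10³ = 1 + 27 + 27 + 1000 = 1055
1055 = (4,1,15)_16 → 4³ + 1³ + 15³ = 64 + 1 + 3375 = 3440  — 3440 repeats.
That took 11 steps.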